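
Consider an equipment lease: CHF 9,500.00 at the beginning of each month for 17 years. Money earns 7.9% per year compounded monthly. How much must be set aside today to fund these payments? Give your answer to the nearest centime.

This is an annuity due: 204 payments of CHF 9,500.00 at the beginning of each month.
Periodic rate r = 0.079/12 per month; n is counted in months.
PV = PMT × [(1 − (1+r)^−n)/r] × (1+r) = 9,500 × [1 − (1+r)^−204] / r × (1+r) = CHF 1,071,663.81

CHF 1,071,663.81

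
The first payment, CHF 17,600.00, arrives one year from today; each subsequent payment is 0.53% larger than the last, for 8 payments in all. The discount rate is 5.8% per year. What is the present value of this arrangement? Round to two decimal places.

Periodic rate r = 0.058 per year.
Growing ordinary annuity: PV = PMT₁ × [1 − ((1+g)/(1+r))^n] / (r − g) = 17,600 × [1 − ((1+0.0053)/(1+r))^8] / (r − 0.0053) = CHF 112,053.14.

CHF 112,053.14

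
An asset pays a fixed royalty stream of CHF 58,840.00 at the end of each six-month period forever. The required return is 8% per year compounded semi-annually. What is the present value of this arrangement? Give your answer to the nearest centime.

Periodic rate r = 0.08/2 per half-year.
Level perpetuity: PV = PMT / r = 58,840 / (0.08/2) = CHF 1,471,000.00.

CHF 1,471,000.00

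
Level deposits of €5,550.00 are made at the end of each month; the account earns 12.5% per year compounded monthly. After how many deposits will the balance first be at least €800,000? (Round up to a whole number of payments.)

89 payments

Periodic rate r = 0.125/12 per month; n is counted in months.
Ordinary annuity FV: 800,000 = 5,550 × [((1+r)^n − 1)/r].
(1+r)^n = 1 + 800,000 × r / 5,550, so n = ln(1 + 800,000·r/5,550) / ln(1+r) = 88.48.
Round up to a whole number of payments: n = 89.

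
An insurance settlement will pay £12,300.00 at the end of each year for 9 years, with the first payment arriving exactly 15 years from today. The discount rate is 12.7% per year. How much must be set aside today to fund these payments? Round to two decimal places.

£11,969.83

Ordinary annuity of 9 payments, first payment at period 15.
Periodic rate r = 0.127 per year.
The ordinary-annuity PV formula values the stream one period before the first payment (period 14); discount that back 14 periods:
PV₀ = 12,300 × [1 − (1+r)^−9] / r × (1+r)^−14 = £11,969.83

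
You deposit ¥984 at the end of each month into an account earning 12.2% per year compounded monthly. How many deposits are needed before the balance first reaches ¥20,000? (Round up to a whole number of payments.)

19 payments

Periodic rate r = 0.122/12 per month; n is counted in months.
Ordinary annuity FV: 20,000 = 984 × [((1+r)^n − 1)/r].
(1+r)^n = 1 + 20,000 × r / 984, so n = ln(1 + 20,000·r/984) / ln(1+r) = 18.57.
Round up to a whole number of payments: n = 19.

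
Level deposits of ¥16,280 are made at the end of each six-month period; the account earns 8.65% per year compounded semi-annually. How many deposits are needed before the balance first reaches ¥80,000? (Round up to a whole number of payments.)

Periodic rate r = 0.0865/2 per half-year; n is counted in half-years.
Ordinary annuity FV: 80,000 = 16,280 × [((1+r)^n − 1)/r].
(1+r)^n = 1 + 80,000 × r / 16,280, so n = ln(1 + 80,000·r/16,280) / ln(1+r) = 4.55.
Round up to a whole number of payments: n = 5.

5 payments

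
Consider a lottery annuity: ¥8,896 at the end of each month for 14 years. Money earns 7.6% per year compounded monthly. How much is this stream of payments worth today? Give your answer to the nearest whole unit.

¥918,303

This is an ordinary annuity: 168 payments of ¥8,896 at the end of each month.
Periodic rate r = 0.076/12 per month; n is counted in months.
PV = PMT × [(1 − (1+r)^−n)/r] = 8,896 × [1 − (1+r)^−168] / r = ¥918,303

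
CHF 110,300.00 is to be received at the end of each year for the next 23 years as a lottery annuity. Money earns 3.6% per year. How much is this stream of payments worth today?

This is an ordinary annuity: 23 payments of CHF 110,300.00 at the end of each year.
Periodic rate r = 0.036 per year.
PV = PMT × [(1 − (1+r)^−n)/r] = 110,300 × [1 − (1+r)^−23] / r = CHF 1,705,579.70

CHF 1,705,579.70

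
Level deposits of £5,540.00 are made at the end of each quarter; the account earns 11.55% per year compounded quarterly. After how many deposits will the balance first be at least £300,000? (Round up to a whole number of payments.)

34 payments

Periodic rate r = 0.1155/4 per quarter; n is counted in quarters.
Ordinary annuity FV: 300,000 = 5,540 × [((1+r)^n − 1)/r].
(1+r)^n = 1 + 300,000 × r / 5,540, so n = ln(1 + 300,000·r/5,540) / ln(1+r) = 33.07.
Round up to a whole number of payments: n = 34.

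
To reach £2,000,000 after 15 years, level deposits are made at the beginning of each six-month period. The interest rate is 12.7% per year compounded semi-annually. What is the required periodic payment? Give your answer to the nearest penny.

£22,360.56

Level annuity due; solve FV = PMT × [((1+r)^n − 1)/r] × (1+r) for PMT.
Periodic rate r = 0.127/2 per half-year; n is counted in half-years.
With n = 30: PMT = 2,000,000 / ([((1+r)^n − 1)/r] × (1+r)) = £22,360.56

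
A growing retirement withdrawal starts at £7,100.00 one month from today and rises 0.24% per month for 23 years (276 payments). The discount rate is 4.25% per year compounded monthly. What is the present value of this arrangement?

Periodic rate r = 0.0425/12 per month; n is counted in months.
Growing ordinary annuity: PV = PMT₁ × [1 − ((1+g)/(1+r))^n] / (r − g) = 7,100 × [1 − ((1+0.0024)/(1+r))^276] / (r − 0.0024) = £1,676,653.52.

£1,676,653.52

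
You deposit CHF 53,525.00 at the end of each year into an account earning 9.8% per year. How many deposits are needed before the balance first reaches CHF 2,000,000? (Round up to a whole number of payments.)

17 payments

Periodic rate r = 0.098 per year.
Ordinary annuity FV: 2,000,000 = 53,525 × [((1+r)^n − 1)/r].
(1+r)^n = 1 + 2,000,000 × r / 53,525, so n = ln(1 + 2,000,000·r/53,525) / ln(1+r) = 16.47.
Round up to a whole number of payments: n = 17.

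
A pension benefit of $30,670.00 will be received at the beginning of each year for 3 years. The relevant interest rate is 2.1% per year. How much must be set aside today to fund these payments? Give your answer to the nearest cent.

$90,130.51

This is an annuity due: 3 payments of $30,670.00 at the beginning of each year.
Periodic rate r = 0.021 per year.
PV = PMT × [(1 − (1+r)^−n)/r] × (1+r) = 30,670 × [1 − (1+r)^−3] / r × (1+r) = $90,130.51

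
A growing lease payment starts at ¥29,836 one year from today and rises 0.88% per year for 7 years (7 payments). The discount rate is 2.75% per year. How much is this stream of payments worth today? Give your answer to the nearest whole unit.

Periodic rate r = 0.0275 per year.
Growing ordinary annuity: PV = PMT₁ × [1 − ((1+g)/(1+r))^n] / (r − g) = 29,836 × [1 − ((1+0.0088)/(1+r))^7] / (r − 0.0088) = ¥192,495.

¥192,495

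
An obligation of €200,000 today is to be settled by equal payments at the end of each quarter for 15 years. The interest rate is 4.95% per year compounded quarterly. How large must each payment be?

Level ordinary annuity; solve PV = PMT × [(1 − (1+r)^−n)/r] for PMT.
Periodic rate r = 0.0495/4 per quarter; n is counted in quarters.
With n = 60: PMT = 200,000 / ([(1 − (1+r)^−n)/r]) = €4,742.25

€4,742.25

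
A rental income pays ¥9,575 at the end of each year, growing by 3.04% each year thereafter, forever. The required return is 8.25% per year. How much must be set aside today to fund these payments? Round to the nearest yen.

Periodic rate r = 0.0825 per year.
Growing perpetuity (Gordon): PV = PMT₁ / (r − g) = 9,575 / (r − 0.0304) = ¥183,781.

¥183,781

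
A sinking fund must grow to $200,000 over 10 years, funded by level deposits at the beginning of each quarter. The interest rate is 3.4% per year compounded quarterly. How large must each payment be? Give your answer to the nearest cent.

$4,183.53

Level annuity due; solve FV = PMT × [((1+r)^n − 1)/r] × (1+r) for PMT.
Periodic rate r = 0.034/4 per quarter; n is counted in quarters.
With n = 40: PMT = 200,000 / ([((1+r)^n − 1)/r] × (1+r)) = $4,183.53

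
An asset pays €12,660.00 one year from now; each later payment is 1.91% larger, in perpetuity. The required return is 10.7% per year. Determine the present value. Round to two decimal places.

€144,027.30

Periodic rate r = 0.107 per year.
Growing perpetuity (Gordon): PV = PMT₁ / (r − g) = 12,660 / (r − 0.0191) = €144,027.30.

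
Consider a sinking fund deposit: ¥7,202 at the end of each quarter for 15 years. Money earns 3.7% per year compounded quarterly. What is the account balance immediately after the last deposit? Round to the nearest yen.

¥574,216

This is an ordinary annuity: 60 deposits of ¥7,202 at the end of each quarter.
Periodic rate r = 0.037/4 per quarter; n is counted in quarters.
FV = PMT × [((1+r)^n − 1)/r] = 7,202 × [(1+r)^60 − 1] / r = ¥574,216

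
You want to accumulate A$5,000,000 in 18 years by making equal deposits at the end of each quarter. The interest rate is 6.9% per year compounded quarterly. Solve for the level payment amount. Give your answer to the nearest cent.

A$35,551.55

Level ordinary annuity; solve FV = PMT × [((1+r)^n − 1)/r] for PMT.
Periodic rate r = 0.069/4 per quarter; n is counted in quarters.
With n = 72: PMT = 5,000,000 / ([((1+r)^n − 1)/r]) = A$35,551.55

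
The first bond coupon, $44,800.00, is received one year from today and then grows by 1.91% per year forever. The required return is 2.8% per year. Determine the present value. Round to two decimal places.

Periodic rate r = 0.028 per year.
Growing perpetuity (Gordon): PV = PMT₁ / (r − g) = 44,800 / (r − 0.0191) = $5,033,707.87.

$5,033,707.87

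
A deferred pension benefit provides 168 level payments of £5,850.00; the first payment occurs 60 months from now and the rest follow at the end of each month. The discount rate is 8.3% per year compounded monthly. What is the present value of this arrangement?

Ordinary annuity of 168 payments, first payment at period 60.
Periodic rate r = 0.083/12 per month; n is counted in months.
The ordinary-annuity PV formula values the stream one period before the first payment (period 59); discount that back 59 periods:
PV₀ = 5,850 × [1 − (1+r)^−168] / r × (1+r)^−59 = £386,271.65

£386,271.65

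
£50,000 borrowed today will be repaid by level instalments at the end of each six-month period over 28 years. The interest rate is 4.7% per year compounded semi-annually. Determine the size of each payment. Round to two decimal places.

£1,614.72

Level ordinary annuity; solve PV = PMT × [(1 − (1+r)^−n)/r] for PMT.
Periodic rate r = 0.047/2 per half-year; n is counted in half-years.
With n = 56: PMT = 50,000 / ([(1 − (1+r)^−n)/r]) = £1,614.72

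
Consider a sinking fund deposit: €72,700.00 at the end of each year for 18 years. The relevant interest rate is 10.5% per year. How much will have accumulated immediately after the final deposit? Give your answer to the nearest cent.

€3,484,634.83

This is an ordinary annuity: 18 deposits of €72,700.00 at the end of each year.
Periodic rate r = 0.105 per year.
FV = PMT × [((1+r)^n − 1)/r] = 72,700 × [(1+r)^18 − 1] / r = €3,484,634.83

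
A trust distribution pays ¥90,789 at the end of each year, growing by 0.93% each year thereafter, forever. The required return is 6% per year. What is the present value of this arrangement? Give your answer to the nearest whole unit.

Periodic rate r = 0.06 per year.
Growing perpetuity (Gordon): PV = PMT₁ / (r − g) = 90,789 / (r − 0.0093) = ¥1,790,710.

¥1,790,710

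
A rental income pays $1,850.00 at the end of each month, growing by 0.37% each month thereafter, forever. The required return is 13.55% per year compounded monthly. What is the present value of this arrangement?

Periodic rate r = 0.1355/12 per month.
Growing perpetuity (Gordon): PV = PMT₁ / (r − g) = 1,850 / (r − 0.0037) = $243,688.25.

$243,688.25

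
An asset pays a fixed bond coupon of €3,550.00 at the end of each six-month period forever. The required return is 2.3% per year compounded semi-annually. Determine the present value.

Periodic rate r = 0.023/2 per half-year.
Level perpetuity: PV = PMT / r = 3,550 / (0.023/2) = €308,695.65.

€308,695.65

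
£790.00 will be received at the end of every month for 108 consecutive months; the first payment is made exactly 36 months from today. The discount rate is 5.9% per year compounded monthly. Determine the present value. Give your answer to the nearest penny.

Ordinary annuity of 108 payments, first payment at period 36.
Periodic rate r = 0.059/12 per month; n is counted in months.
The ordinary-annuity PV formula values the stream one period before the first payment (period 35); discount that back 35 periods:
PV₀ = 790 × [1 − (1+r)^−108] / r × (1+r)^−35 = £55,651.45

£55,651.45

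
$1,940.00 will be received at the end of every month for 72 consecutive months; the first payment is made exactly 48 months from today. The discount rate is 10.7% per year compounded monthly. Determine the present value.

$67,699.11

Ordinary annuity of 72 payments, first payment at period 48.
Periodic rate r = 0.107/12 per month; n is counted in months.
The ordinary-annuity PV formula values the stream one period before the first payment (period 47); discount that back 47 periods:
PV₀ = 1,940 × [1 − (1+r)^−72] / r × (1+r)^−47 = $67,699.11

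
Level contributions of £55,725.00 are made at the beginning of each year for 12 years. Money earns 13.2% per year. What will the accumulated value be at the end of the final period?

£1,637,940.67

This is an annuity due: 12 deposits of £55,725.00 at the beginning of each year.
Periodic rate r = 0.132 per year.
FV = PMT × [((1+r)^n − 1)/r] × (1+r) = 55,725 × [(1+r)^12 − 1] / r × (1+r) = £1,637,940.67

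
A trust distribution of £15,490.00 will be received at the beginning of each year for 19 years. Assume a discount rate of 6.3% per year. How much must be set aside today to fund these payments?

£179,495.41

This is an annuity due: 19 payments of £15,490.00 at the beginning of each year.
Periodic rate r = 0.063 per year.
PV = PMT × [(1 − (1+r)^−n)/r] × (1+r) = 15,490 × [1 − (1+r)^−19] / r × (1+r) = £179,495.41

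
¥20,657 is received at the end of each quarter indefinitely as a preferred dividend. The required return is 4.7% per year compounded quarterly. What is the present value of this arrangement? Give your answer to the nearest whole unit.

¥1,758,043

Periodic rate r = 0.047/4 per quarter.
Level perpetuity: PV = PMT / r = 20,657 / (0.047/4) = ¥1,758,043.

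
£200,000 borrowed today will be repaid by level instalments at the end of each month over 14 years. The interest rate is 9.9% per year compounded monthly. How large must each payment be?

£2,204.41

Level ordinary annuity; solve PV = PMT × [(1 − (1+r)^−n)/r] for PMT.
Periodic rate r = 0.099/12 per month; n is counted in months.
With n = 168: PMT = 200,000 / ([(1 − (1+r)^−n)/r]) = £2,204.41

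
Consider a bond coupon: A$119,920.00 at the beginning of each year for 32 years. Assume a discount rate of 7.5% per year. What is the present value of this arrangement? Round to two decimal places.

A$1,548,963.28

This is an annuity due: 32 payments of A$119,920.00 at the beginning of each year.
Periodic rate r = 0.075 per year.
PV = PMT × [(1 − (1+r)^−n)/r] × (1+r) = 119,920 × [1 − (1+r)^−32] / r × (1+r) = A$1,548,963.28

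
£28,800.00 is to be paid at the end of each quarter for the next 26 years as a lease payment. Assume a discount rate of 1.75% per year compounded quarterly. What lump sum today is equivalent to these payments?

£2,402,229.93

This is an ordinary annuity: 104 payments of £28,800.00 at the end of each quarter.
Periodic rate r = 0.0175/4 per quarter; n is counted in quarters.
PV = PMT × [(1 − (1+r)^−n)/r] = 28,800 × [1 − (1+r)^−104] / r = £2,402,229.93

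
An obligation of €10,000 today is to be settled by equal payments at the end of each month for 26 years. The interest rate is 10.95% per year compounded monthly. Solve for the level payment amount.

€96.95

Level ordinary annuity; solve PV = PMT × [(1 − (1+r)^−n)/r] for PMT.
Periodic rate r = 0.1095/12 per month; n is counted in months.
With n = 312: PMT = 10,000 / ([(1 − (1+r)^−n)/r]) = €96.95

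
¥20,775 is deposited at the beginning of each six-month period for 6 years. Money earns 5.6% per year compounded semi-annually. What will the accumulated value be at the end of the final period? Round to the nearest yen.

This is an annuity due: 12 deposits of ¥20,775 at the beginning of each six-month period.
Periodic rate r = 0.056/2 per half-year; n is counted in half-years.
FV = PMT × [((1+r)^n − 1)/r] × (1+r) = 20,775 × [(1+r)^12 − 1] / r × (1+r) = ¥299,674

¥299,674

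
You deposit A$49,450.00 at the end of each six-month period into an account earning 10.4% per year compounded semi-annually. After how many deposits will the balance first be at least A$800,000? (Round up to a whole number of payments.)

Periodic rate r = 0.104/2 per half-year; n is counted in half-years.
Ordinary annuity FV: 800,000 = 49,450 × [((1+r)^n − 1)/r].
(1+r)^n = 1 + 800,000 × r / 49,450, so n = ln(1 + 800,000·r/49,450) / ln(1+r) = 12.04.
Round up to a whole number of payments: n = 13.

13 payments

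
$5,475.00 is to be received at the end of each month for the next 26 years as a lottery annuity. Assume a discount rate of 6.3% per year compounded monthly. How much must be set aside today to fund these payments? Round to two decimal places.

This is an ordinary annuity: 312 payments of $5,475.00 at the end of each month.
Periodic rate r = 0.063/12 per month; n is counted in months.
PV = PMT × [(1 − (1+r)^−n)/r] = 5,475 × [1 − (1+r)^−312] / r = $839,288.30

$839,288.30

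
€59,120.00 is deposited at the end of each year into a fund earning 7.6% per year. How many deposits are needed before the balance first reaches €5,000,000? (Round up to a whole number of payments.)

Periodic rate r = 0.076 per year.
Ordinary annuity FV: 5,000,000 = 59,120 × [((1+r)^n − 1)/r].
(1+r)^n = 1 + 5,000,000 × r / 59,120, so n = ln(1 + 5,000,000·r/59,120) / ln(1+r) = 27.37.
Round up to a whole number of payments: n = 28.

28 payments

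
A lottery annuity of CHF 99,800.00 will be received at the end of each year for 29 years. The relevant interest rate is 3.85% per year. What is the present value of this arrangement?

CHF 1,725,482.87

This is an ordinary annuity: 29 payments of CHF 99,800.00 at the end of each year.
Periodic rate r = 0.0385 per year.
PV = PMT × [(1 − (1+r)^−n)/r] = 99,800 × [1 − (1+r)^−29] / r = CHF 1,725,482.87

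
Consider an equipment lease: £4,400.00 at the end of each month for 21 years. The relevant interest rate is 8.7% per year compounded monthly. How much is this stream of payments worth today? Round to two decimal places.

£508,603.89

This is an ordinary annuity: 252 payments of £4,400.00 at the end of each month.
Periodic rate r = 0.087/12 per month; n is counted in months.
PV = PMT × [(1 − (1+r)^−n)/r] = 4,400 × [1 − (1+r)^−252] / r = £508,603.89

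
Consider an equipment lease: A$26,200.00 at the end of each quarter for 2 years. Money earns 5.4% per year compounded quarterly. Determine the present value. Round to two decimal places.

This is an ordinary annuity: 8 payments of A$26,200.00 at the end of each quarter.
Periodic rate r = 0.054/4 per quarter; n is counted in quarters.
PV = PMT × [(1 − (1+r)^−n)/r] = 26,200 × [1 − (1+r)^−8] / r = A$197,419.19

A$197,419.19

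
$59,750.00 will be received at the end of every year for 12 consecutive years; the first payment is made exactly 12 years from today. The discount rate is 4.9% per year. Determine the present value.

Ordinary annuity of 12 payments, first payment at period 12.
Periodic rate r = 0.049 per year.
The ordinary-annuity PV formula values the stream one period before the first payment (period 11); discount that back 11 periods:
PV₀ = 59,750 × [1 − (1+r)^−12] / r × (1+r)^−11 = $314,668.65

$314,668.65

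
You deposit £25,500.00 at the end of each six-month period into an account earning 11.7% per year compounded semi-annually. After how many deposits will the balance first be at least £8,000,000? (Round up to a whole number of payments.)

53 payments

Periodic rate r = 0.117/2 per half-year; n is counted in half-years.
Ordinary annuity FV: 8,000,000 = 25,500 × [((1+r)^n − 1)/r].
(1+r)^n = 1 + 8,000,000 × r / 25,500, so n = ln(1 + 8,000,000·r/25,500) / ln(1+r) = 52.11.
Round up to a whole number of payments: n = 53.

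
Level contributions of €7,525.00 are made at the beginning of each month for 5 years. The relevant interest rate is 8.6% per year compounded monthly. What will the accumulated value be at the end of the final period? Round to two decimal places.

This is an annuity due: 60 deposits of €7,525.00 at the beginning of each month.
Periodic rate r = 0.086/12 per month; n is counted in months.
FV = PMT × [((1+r)^n − 1)/r] × (1+r) = 7,525 × [(1+r)^60 − 1] / r × (1+r) = €565,672.16

€565,672.16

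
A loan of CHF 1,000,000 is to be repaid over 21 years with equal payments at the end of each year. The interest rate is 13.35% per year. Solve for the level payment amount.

CHF 143,853.02

Level ordinary annuity; solve PV = PMT × [(1 − (1+r)^−n)/r] for PMT.
Periodic rate r = 0.1335 per year.
With n = 21: PMT = 1,000,000 / ([(1 − (1+r)^−n)/r]) = CHF 143,853.02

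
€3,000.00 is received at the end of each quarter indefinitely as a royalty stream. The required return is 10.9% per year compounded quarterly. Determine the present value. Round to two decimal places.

Periodic rate r = 0.109/4 per quarter.
Level perpetuity: PV = PMT / r = 3,000 / (0.109/4) = €110,091.74.

€110,091.74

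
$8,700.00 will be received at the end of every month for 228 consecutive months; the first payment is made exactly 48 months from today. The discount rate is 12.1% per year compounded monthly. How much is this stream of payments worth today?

Ordinary annuity of 228 payments, first payment at period 48.
Periodic rate r = 0.121/12 per month; n is counted in months.
The ordinary-annuity PV formula values the stream one period before the first payment (period 47); discount that back 47 periods:
PV₀ = 8,700 × [1 − (1+r)^−228] / r × (1+r)^−47 = $483,764.80

$483,764.80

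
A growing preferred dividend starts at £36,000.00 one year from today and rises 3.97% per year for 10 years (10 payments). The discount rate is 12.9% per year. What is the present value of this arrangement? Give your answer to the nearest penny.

£226,290.79

Periodic rate r = 0.129 per year.
Growing ordinary annuity: PV = PMT₁ × [1 − ((1+g)/(1+r))^n] / (r − g) = 36,000 × [1 − ((1+0.0397)/(1+r))^10] / (r − 0.0397) = £226,290.79.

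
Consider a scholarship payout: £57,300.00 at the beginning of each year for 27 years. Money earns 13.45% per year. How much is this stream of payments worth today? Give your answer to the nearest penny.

This is an annuity due: 27 payments of £57,300.00 at the beginning of each year.
Periodic rate r = 0.1345 per year.
PV = PMT × [(1 − (1+r)^−n)/r] × (1+r) = 57,300 × [1 − (1+r)^−27] / r × (1+r) = £467,307.73

£467,307.73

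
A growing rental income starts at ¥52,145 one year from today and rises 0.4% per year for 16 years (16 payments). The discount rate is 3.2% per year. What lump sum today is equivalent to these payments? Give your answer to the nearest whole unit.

Periodic rate r = 0.032 per year.
Growing ordinary annuity: PV = PMT₁ × [1 − ((1+g)/(1+r))^n] / (r − g) = 52,145 × [1 − ((1+0.004)/(1+r))^16] / (r − 0.004) = ¥663,046.

¥663,046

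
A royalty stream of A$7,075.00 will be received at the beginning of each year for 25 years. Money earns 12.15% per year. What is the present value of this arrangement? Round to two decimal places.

This is an annuity due: 25 payments of A$7,075.00 at the beginning of each year.
Periodic rate r = 0.1215 per year.
PV = PMT × [(1 − (1+r)^−n)/r] × (1+r) = 7,075 × [1 − (1+r)^−25] / r × (1+r) = A$61,590.38

A$61,590.38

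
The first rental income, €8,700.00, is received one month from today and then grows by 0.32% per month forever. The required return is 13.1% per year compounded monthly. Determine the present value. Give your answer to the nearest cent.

€1,127,429.81

Periodic rate r = 0.131/12 per month.
Growing perpetuity (Gordon): PV = PMT₁ / (r − g) = 8,700 / (r − 0.0032) = €1,127,429.81.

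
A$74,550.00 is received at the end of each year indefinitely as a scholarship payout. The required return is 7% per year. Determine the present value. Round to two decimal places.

A$1,065,000.00

Periodic rate r = 0.07 per year.
Level perpetuity: PV = PMT / r = 74,550 / (0.07) = A$1,065,000.00.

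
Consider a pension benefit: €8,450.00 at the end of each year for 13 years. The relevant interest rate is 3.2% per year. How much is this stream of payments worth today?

This is an ordinary annuity: 13 payments of €8,450.00 at the end of each year.
Periodic rate r = 0.032 per year.
PV = PMT × [(1 − (1+r)^−n)/r] = 8,450 × [1 − (1+r)^−13] / r = €88,726.67

€88,726.67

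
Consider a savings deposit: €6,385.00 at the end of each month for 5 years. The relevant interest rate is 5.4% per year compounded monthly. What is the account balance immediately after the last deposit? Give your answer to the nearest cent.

€438,679.68

This is an ordinary annuity: 60 deposits of €6,385.00 at the end of each month.
Periodic rate r = 0.054/12 per month; n is counted in months.
FV = PMT × [((1+r)^n − 1)/r] = 6,385 × [(1+r)^60 − 1] / r = €438,679.68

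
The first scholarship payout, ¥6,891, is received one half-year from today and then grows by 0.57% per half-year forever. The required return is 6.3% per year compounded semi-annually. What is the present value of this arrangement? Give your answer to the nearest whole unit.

Periodic rate r = 0.063/2 per half-year.
Growing perpetuity (Gordon): PV = PMT₁ / (r − g) = 6,891 / (r − 0.0057) = ¥267,093.

¥267,093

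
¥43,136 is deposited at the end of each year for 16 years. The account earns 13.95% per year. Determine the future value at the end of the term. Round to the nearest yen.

¥2,189,371

This is an ordinary annuity: 16 deposits of ¥43,136 at the end of each year.
Periodic rate r = 0.1395 per year.
FV = PMT × [((1+r)^n − 1)/r] = 43,136 × [(1+r)^16 − 1] / r = ¥2,189,371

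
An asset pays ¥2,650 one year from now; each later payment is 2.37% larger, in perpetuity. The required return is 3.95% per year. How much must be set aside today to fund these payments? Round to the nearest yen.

Periodic rate r = 0.0395 per year.
Growing perpetuity (Gordon): PV = PMT₁ / (r − g) = 2,650 / (r − 0.0237) = ¥167,722.

¥167,722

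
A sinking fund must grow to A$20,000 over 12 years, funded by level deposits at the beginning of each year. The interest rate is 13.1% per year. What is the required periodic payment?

A$685.21

Level annuity due; solve FV = PMT × [((1+r)^n − 1)/r] × (1+r) for PMT.
Periodic rate r = 0.131 per year.
With n = 12: PMT = 20,000 / ([((1+r)^n − 1)/r] × (1+r)) = A$685.21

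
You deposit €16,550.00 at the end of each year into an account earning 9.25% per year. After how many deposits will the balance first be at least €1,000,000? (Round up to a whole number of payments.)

Periodic rate r = 0.0925 per year.
Ordinary annuity FV: 1,000,000 = 16,550 × [((1+r)^n − 1)/r].
(1+r)^n = 1 + 1,000,000 × r / 16,550, so n = ln(1 + 1,000,000·r/16,550) / ln(1+r) = 21.31.
Round up to a whole number of payments: n = 22.

22 payments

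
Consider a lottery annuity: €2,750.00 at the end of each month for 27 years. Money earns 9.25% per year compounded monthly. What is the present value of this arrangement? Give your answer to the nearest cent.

This is an ordinary annuity: 324 payments of €2,750.00 at the end of each month.
Periodic rate r = 0.0925/12 per month; n is counted in months.
PV = PMT × [(1 − (1+r)^−n)/r] = 2,750 × [1 − (1+r)^−324] / r = €327,116.58

€327,116.58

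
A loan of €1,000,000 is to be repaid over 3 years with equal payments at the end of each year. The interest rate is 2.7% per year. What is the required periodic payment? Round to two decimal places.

€351,493.17

Level ordinary annuity; solve PV = PMT × [(1 − (1+r)^−n)/r] for PMT.
Periodic rate r = 0.027 per year.
With n = 3: PMT = 1,000,000 / ([(1 − (1+r)^−n)/r]) = €351,493.17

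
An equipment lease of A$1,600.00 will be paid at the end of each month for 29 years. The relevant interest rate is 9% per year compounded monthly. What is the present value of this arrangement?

A$197,492.44

This is an ordinary annuity: 348 payments of A$1,600.00 at the end of each month.
Periodic rate r = 0.09/12 per month; n is counted in months.
PV = PMT × [(1 − (1+r)^−n)/r] = 1,600 × [1 − (1+r)^−348] / r = A$197,492.44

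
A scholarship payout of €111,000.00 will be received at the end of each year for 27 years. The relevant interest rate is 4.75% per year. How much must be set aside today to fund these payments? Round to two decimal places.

€1,669,312.53

This is an ordinary annuity: 27 payments of €111,000.00 at the end of each year.
Periodic rate r = 0.0475 per year.
PV = PMT × [(1 − (1+r)^−n)/r] = 111,000 × [1 − (1+r)^−27] / r = €1,669,312.53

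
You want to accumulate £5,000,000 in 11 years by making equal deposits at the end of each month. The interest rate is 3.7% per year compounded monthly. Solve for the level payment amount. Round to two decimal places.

£30,749.47

Level ordinary annuity; solve FV = PMT × [((1+r)^n − 1)/r] for PMT.
Periodic rate r = 0.037/12 per month; n is counted in months.
With n = 132: PMT = 5,000,000 / ([((1+r)^n − 1)/r]) = £30,749.47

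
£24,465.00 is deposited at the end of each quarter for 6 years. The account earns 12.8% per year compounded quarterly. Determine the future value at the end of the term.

This is an ordinary annuity: 24 deposits of £24,465.00 at the end of each quarter.
Periodic rate r = 0.128/4 per quarter; n is counted in quarters.
FV = PMT × [((1+r)^n − 1)/r] = 24,465 × [(1+r)^24 − 1] / r = £863,669.60

£863,669.60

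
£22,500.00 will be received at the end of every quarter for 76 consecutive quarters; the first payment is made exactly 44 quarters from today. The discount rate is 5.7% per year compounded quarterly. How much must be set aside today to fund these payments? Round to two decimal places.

Ordinary annuity of 76 payments, first payment at period 44.
Periodic rate r = 0.057/4 per quarter; n is counted in quarters.
The ordinary-annuity PV formula values the stream one period before the first payment (period 43); discount that back 43 periods:
PV₀ = 22,500 × [1 − (1+r)^−76] / r × (1+r)^−43 = £566,110.51

£566,110.51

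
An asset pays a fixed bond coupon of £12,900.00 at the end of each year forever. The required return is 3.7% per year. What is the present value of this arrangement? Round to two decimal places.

£348,648.65

Periodic rate r = 0.037 per year.
Level perpetuity: PV = PMT / r = 12,900 / (0.037) = £348,648.65.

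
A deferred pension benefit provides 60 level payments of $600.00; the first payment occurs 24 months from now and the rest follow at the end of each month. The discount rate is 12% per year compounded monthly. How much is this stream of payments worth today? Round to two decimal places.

Ordinary annuity of 60 payments, first payment at period 24.
Periodic rate r = 0.12/12 per month; n is counted in months.
The ordinary-annuity PV formula values the stream one period before the first payment (period 23); discount that back 23 periods:
PV₀ = 600 × [1 − (1+r)^−60] / r × (1+r)^−23 = $21,455.47

$21,455.47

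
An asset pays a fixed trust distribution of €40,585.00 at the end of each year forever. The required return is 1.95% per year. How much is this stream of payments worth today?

€2,081,282.05

Periodic rate r = 0.0195 per year.
Level perpetuity: PV = PMT / r = 40,585 / (0.0195) = €2,081,282.05.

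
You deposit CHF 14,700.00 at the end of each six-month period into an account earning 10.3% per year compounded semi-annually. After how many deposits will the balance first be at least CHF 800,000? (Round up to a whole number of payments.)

27 payments

Periodic rate r = 0.103/2 per half-year; n is counted in half-years.
Ordinary annuity FV: 800,000 = 14,700 × [((1+r)^n − 1)/r].
(1+r)^n = 1 + 800,000 × r / 14,700, so n = ln(1 + 800,000·r/14,700) / ln(1+r) = 26.60.
Round up to a whole number of payments: n = 27.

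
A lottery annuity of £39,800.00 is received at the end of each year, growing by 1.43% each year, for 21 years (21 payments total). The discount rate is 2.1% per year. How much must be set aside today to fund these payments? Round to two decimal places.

Periodic rate r = 0.021 per year.
Growing ordinary annuity: PV = PMT₁ × [1 − ((1+g)/(1+r))^n] / (r − g) = 39,800 × [1 − ((1+0.0143)/(1+r))^21] / (r − 0.0143) = £767,058.58.

£767,058.58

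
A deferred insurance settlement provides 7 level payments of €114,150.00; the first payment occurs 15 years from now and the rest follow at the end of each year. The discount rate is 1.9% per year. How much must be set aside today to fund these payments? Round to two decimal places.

Ordinary annuity of 7 payments, first payment at period 15.
Periodic rate r = 0.019 per year.
The ordinary-annuity PV formula values the stream one period before the first payment (period 14); discount that back 14 periods:
PV₀ = 114,150 × [1 − (1+r)^−7] / r × (1+r)^−14 = €569,831.30

€569,831.30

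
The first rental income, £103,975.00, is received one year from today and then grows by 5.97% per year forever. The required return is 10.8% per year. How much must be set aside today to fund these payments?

£2,152,691.51

Periodic rate r = 0.108 per year.
Growing perpetuity (Gordon): PV = PMT₁ / (r − g) = 103,975 / (r − 0.0597) = £2,152,691.51.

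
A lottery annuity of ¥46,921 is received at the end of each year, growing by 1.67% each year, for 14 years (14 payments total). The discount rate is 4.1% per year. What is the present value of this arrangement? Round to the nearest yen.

¥543,670

Periodic rate r = 0.041 per year.
Growing ordinary annuity: PV = PMT₁ × [1 − ((1+g)/(1+r))^n] / (r − g) = 46,921 × [1 − ((1+0.0167)/(1+r))^14] / (r − 0.0167) = ¥543,670.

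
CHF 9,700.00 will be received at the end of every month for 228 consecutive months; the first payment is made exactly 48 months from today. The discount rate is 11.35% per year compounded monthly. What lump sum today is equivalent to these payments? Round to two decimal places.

CHF 581,846.24

Ordinary annuity of 228 payments, first payment at period 48.
Periodic rate r = 0.1135/12 per month; n is counted in months.
The ordinary-annuity PV formula values the stream one period before the first payment (period 47); discount that back 47 periods:
PV₀ = 9,700 × [1 − (1+r)^−228] / r × (1+r)^−47 = CHF 581,846.24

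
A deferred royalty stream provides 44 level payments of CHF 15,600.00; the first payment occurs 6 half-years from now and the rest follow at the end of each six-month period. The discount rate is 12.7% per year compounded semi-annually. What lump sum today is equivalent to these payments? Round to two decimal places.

Ordinary annuity of 44 payments, first payment at period 6.
Periodic rate r = 0.127/2 per half-year; n is counted in half-years.
The ordinary-annuity PV formula values the stream one period before the first payment (period 5); discount that back 5 periods:
PV₀ = 15,600 × [1 − (1+r)^−44] / r × (1+r)^−5 = CHF 168,548.84

CHF 168,548.84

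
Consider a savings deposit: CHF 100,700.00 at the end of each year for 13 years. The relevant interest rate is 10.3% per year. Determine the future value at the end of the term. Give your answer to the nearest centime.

CHF 2,519,155.17

This is an ordinary annuity: 13 deposits of CHF 100,700.00 at the end of each year.
Periodic rate r = 0.103 per year.
FV = PMT × [((1+r)^n − 1)/r] = 100,700 × [(1+r)^13 − 1] / r = CHF 2,519,155.17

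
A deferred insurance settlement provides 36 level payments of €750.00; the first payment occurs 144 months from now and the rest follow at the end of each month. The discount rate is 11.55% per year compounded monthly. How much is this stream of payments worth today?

Ordinary annuity of 36 payments, first payment at period 144.
Periodic rate r = 0.1155/12 per month; n is counted in months.
The ordinary-annuity PV formula values the stream one period before the first payment (period 143); discount that back 143 periods:
PV₀ = 750 × [1 − (1+r)^−36] / r × (1+r)^−143 = €5,776.39

€5,776.39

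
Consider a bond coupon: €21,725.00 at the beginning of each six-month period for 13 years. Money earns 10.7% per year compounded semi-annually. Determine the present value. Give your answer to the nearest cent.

This is an annuity due: 26 payments of €21,725.00 at the beginning of each six-month period.
Periodic rate r = 0.107/2 per half-year; n is counted in half-years.
PV = PMT × [(1 − (1+r)^−n)/r] × (1+r) = 21,725 × [1 − (1+r)^−26] / r × (1+r) = €317,457.35

€317,457.35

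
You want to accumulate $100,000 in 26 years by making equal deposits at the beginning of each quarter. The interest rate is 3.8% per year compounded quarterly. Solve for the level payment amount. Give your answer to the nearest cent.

$562.38

Level annuity due; solve FV = PMT × [((1+r)^n − 1)/r] × (1+r) for PMT.
Periodic rate r = 0.038/4 per quarter; n is counted in quarters.
With n = 104: PMT = 100,000 / ([((1+r)^n − 1)/r] × (1+r)) = $562.38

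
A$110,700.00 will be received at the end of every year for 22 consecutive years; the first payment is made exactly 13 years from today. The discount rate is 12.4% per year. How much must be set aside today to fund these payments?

Ordinary annuity of 22 payments, first payment at period 13.
Periodic rate r = 0.124 per year.
The ordinary-annuity PV formula values the stream one period before the first payment (period 12); discount that back 12 periods:
PV₀ = 110,700 × [1 − (1+r)^−22] / r × (1+r)^−12 = A$202,773.02

A$202,773.02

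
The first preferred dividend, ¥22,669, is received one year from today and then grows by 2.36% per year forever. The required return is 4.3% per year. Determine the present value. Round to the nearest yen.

Periodic rate r = 0.043 per year.
Growing perpetuity (Gordon): PV = PMT₁ / (r − g) = 22,669 / (r − 0.0236) = ¥1,168,505.

¥1,168,505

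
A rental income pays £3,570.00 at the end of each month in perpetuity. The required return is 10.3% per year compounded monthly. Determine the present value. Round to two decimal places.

£415,922.33

Periodic rate r = 0.103/12 per month.
Level perpetuity: PV = PMT / r = 3,570 / (0.103/12) = £415,922.33.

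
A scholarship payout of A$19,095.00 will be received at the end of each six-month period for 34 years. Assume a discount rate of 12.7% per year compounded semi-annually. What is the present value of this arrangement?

This is an ordinary annuity: 68 payments of A$19,095.00 at the end of each six-month period.
Periodic rate r = 0.127/2 per half-year; n is counted in half-years.
PV = PMT × [(1 − (1+r)^−n)/r] = 19,095 × [1 − (1+r)^−68] / r = A$296,137.82

A$296,137.82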